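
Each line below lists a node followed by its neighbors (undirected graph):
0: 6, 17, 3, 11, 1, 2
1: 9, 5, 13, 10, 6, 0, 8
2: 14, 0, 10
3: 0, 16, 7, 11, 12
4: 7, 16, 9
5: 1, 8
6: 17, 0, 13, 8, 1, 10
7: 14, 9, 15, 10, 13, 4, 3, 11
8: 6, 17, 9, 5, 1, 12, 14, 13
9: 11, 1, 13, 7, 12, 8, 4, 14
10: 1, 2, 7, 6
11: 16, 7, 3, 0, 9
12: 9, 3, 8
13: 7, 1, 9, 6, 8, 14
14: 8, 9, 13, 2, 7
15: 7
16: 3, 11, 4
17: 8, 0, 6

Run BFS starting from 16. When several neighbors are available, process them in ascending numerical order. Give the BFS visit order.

Visit 16; enqueue 3, 4, 11 → queue [3, 4, 11]
Visit 3; enqueue 0, 7, 12 → queue [4, 11, 0, 7, 12]
Visit 4; enqueue 9 → queue [11, 0, 7, 12, 9]
Visit 11 → queue [0, 7, 12, 9]
Visit 0; enqueue 1, 2, 6, 17 → queue [7, 12, 9, 1, 2, 6, 17]
Visit 7; enqueue 10, 13, 14, 15 → queue [12, 9, 1, 2, 6, 17, 10, 13, 14, 15]
Visit 12; enqueue 8 → queue [9, 1, 2, 6, 17, 10, 13, 14, 15, 8]
Visit 9 → queue [1, 2, 6, 17, 10, 13, 14, 15, 8]
Visit 1; enqueue 5 → queue [2, 6, 17, 10, 13, 14, 15, 8, 5]
Visit 2 → queue [6, 17, 10, 13, 14, 15, 8, 5]
Visit 6 → queue [17, 10, 13, 14, 15, 8, 5]
Visit 17 → queue [10, 13, 14, 15, 8, 5]
Visit 10 → queue [13, 14, 15, 8, 5]
Visit 13 → queue [14, 15, 8, 5]
Visit 14 → queue [15, 8, 5]
Visit 15 → queue [8, 5]
Visit 8 → queue [5]
Visit 5 → queue []

16 → 3 → 4 → 11 → 0 → 7 → 12 → 9 → 1 → 2 → 6 → 17 → 10 → 13 → 14 → 15 → 8 → 5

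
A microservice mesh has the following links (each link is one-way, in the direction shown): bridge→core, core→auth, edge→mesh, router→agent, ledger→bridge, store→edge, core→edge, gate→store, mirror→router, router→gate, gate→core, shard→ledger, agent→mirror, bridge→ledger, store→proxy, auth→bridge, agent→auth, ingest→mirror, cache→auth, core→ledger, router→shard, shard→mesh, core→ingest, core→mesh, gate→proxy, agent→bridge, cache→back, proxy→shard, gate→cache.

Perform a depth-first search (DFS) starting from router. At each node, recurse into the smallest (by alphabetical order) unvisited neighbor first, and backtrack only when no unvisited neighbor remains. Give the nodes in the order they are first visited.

Visit router
router → agent
agent → auth
auth → bridge
bridge → core
core → edge
edge → mesh
core → ingest
ingest → mirror
core → ledger
router → gate
gate → cache
cache → back
gate → proxy
proxy → shard
gate → store

router → agent → auth → bridge → core → edge → mesh → ingest → mirror → ledger → gate → cache → back → proxy → shard → store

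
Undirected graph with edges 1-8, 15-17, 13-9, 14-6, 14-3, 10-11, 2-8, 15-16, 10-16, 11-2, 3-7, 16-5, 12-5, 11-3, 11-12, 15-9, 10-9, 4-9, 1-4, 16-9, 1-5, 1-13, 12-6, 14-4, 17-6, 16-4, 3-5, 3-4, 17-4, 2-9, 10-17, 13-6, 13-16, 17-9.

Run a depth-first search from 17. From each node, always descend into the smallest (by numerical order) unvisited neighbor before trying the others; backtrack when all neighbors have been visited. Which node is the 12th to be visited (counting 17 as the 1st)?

Visit 17
17 → 4
4 → 1
1 → 5
5 → 3
3 → 7
3 → 11
11 → 2
2 → 8
2 → 9
9 → 10
10 → 16
16 → 13
13 → 6
6 → 12
6 → 14
16 → 15

Visit order: 17, 4, 1, 5, 3, 7, 11, 2, 8, 9, 10, 16, 13, 6, 12, 14, 15

16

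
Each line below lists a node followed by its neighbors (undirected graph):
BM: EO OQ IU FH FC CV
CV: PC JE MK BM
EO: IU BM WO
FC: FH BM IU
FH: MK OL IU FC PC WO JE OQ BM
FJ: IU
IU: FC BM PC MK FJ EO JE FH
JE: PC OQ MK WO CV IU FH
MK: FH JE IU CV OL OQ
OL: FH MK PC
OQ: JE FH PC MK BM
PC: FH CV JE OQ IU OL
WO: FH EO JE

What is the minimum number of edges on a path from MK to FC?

Level 0: MK
Level 1: CV, FH, IU, JE, OL, OQ
Level 2: BM, EO, FC, FJ, PC, WO
FC first appears at level 2.

2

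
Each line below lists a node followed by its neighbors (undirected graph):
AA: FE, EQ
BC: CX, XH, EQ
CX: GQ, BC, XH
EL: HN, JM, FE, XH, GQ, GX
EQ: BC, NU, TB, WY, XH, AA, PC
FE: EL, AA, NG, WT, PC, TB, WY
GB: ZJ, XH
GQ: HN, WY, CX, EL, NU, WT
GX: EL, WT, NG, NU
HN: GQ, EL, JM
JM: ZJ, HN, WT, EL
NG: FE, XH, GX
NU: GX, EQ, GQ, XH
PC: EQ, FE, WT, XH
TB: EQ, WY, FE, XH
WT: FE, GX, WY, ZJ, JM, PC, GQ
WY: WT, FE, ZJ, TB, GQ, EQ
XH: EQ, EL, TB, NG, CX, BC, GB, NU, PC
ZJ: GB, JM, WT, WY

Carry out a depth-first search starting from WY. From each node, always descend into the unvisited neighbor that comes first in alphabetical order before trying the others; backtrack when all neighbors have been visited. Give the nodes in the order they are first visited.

WY EQ AA FE EL GQ CX BC XH GB ZJ JM HN WT GX NG NU PC TB

Visit WY
WY → EQ
EQ → AA
AA → FE
FE → EL
EL → GQ
GQ → CX
CX → BC
BC → XH
XH → GB
GB → ZJ
ZJ → JM
JM → HN
JM → WT
WT → GX
GX → NG
GX → NU
WT → PC
XH → TB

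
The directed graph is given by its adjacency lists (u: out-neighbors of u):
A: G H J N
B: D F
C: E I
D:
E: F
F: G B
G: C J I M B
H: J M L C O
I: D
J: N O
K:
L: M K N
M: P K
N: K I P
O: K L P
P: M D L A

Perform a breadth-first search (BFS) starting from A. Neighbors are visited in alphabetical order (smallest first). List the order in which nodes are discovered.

Visit A; enqueue G, H, J, N → queue [G, H, J, N]
Visit G; enqueue B, C, I, M → queue [H, J, N, B, C, I, M]
Visit H; enqueue L, O → queue [J, N, B, C, I, M, L, O]
Visit J → queue [N, B, C, I, M, L, O]
Visit N; enqueue K, P → queue [B, C, I, M, L, O, K, P]
Visit B; enqueue D, F → queue [C, I, M, L, O, K, P, D, F]
Visit C; enqueue E → queue [I, M, L, O, K, P, D, F, E]
Visit I → queue [M, L, O, K, P, D, F, E]
Visit M → queue [L, O, K, P, D, F, E]
Visit L → queue [O, K, P, D, F, E]
Visit O → queue [K, P, D, F, E]
Visit K → queue [P, D, F, E]
Visit P → queue [D, F, E]
Visit D → queue [F, E]
Visit F → queue [E]
Visit E → queue []

A, G, H, J, N, B, C, I, M, L, O, K, P, D, F, E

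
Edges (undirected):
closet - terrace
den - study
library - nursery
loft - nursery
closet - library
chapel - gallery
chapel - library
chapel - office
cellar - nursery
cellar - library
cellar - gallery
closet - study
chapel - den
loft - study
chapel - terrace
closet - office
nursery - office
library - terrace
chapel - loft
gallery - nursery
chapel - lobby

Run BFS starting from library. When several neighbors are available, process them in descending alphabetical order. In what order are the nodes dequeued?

library, terrace, nursery, closet, chapel, cellar, office, loft, gallery, study, lobby, den

Visit library; enqueue terrace, nursery, closet, chapel, cellar → queue [terrace, nursery, closet, chapel, cellar]
Visit terrace → queue [nursery, closet, chapel, cellar]
Visit nursery; enqueue office, loft, gallery → queue [closet, chapel, cellar, office, loft, gallery]
Visit closet; enqueue study → queue [chapel, cellar, office, loft, gallery, study]
Visit chapel; enqueue lobby, den → queue [cellar, office, loft, gallery, study, lobby, den]
Visit cellar → queue [office, loft, gallery, study, lobby, den]
Visit office → queue [loft, gallery, study, lobby, den]
Visit loft → queue [gallery, study, lobby, den]
Visit gallery → queue [study, lobby, den]
Visit study → queue [lobby, den]
Visit lobby → queue [den]
Visit den → queue []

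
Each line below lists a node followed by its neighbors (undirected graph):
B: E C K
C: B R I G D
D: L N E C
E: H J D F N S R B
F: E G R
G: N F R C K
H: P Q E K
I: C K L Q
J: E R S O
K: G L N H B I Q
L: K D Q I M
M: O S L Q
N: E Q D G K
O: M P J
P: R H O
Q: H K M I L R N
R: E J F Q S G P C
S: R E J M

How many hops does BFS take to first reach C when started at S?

2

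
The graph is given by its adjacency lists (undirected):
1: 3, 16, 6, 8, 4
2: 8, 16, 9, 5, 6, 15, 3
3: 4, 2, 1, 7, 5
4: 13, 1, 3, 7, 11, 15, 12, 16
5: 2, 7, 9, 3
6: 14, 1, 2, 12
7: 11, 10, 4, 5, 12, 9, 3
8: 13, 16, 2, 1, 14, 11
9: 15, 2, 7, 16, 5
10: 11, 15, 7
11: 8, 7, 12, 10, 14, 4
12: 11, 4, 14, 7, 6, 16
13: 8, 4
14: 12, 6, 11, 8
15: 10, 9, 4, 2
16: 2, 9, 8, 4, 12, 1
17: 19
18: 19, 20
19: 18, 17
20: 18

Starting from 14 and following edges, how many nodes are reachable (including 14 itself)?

16

BFS from 14 visits: 14, 12, 6, 11, 8, 4, 7, 16, 1, 2, 10, 13, 3, 15, 5, 9
Reachable nodes: 16 of 20 total.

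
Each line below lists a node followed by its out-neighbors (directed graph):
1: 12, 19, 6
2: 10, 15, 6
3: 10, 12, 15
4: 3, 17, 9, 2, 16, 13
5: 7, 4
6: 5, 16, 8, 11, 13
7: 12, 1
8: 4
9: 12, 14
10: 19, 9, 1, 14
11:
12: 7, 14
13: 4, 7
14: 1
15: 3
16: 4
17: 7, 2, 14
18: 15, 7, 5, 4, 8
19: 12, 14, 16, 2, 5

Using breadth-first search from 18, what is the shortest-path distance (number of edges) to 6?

Level 0: 18
Level 1: 4, 5, 7, 8, 15
Level 2: 1, 2, 3, 9, 12, 13, 16, 17
Level 3: 6, 10, 14, 19
Level 4: 11
6 first appears at level 3.

3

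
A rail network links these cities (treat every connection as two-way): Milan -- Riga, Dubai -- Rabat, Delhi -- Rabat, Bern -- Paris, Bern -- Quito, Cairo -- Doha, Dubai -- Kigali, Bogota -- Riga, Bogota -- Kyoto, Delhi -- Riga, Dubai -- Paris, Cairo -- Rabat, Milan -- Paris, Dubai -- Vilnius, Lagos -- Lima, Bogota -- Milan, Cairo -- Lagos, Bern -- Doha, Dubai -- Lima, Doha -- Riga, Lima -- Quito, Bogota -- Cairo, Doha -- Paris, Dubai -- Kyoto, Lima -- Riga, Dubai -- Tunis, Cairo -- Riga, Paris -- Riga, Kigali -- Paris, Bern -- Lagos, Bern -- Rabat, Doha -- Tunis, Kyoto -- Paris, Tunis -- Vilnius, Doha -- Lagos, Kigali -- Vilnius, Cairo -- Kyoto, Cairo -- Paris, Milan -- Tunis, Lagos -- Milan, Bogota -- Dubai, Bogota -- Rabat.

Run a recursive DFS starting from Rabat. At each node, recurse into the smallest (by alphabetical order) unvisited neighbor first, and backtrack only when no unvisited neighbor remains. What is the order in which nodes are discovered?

Rabat Bern Doha Cairo Bogota Dubai Kigali Paris Kyoto Milan Lagos Lima Quito Riga Delhi Tunis Vilnius

Visit Rabat
Rabat → Bern
Bern → Doha
Doha → Cairo
Cairo → Bogota
Bogota → Dubai
Dubai → Kigali
Kigali → Paris
Paris → Kyoto
Paris → Milan
Milan → Lagos
Lagos → Lima
Lima → Quito
Lima → Riga
Riga → Delhi
Milan → Tunis
Tunis → Vilnius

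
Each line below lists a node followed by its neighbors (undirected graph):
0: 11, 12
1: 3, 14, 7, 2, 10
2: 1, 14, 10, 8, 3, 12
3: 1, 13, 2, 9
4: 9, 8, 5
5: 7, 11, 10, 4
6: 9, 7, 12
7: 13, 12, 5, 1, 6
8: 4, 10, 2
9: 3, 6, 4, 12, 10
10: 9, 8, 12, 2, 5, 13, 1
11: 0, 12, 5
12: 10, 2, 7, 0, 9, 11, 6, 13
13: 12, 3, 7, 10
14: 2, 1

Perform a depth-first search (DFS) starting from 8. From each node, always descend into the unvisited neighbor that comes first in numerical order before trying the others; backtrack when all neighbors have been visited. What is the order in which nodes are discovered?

Visit 8
8 → 2
2 → 1
1 → 3
3 → 9
9 → 4
4 → 5
5 → 7
7 → 6
6 → 12
12 → 0
0 → 11
12 → 10
10 → 13
1 → 14

8, 2, 1, 3, 9, 4, 5, 7, 6, 12, 0, 11, 10, 13, 14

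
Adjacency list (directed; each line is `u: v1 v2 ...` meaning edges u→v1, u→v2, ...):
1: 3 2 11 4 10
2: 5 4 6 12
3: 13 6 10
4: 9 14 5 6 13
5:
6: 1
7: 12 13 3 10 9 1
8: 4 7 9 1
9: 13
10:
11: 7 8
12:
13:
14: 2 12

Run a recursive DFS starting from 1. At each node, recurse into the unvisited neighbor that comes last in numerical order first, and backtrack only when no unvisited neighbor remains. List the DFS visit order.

1, 11, 8, 9, 13, 7, 12, 10, 3, 6, 4, 14, 2, 5

Visit 1
1 → 11
11 → 8
8 → 9
9 → 13
8 → 7
7 → 12
7 → 10
7 → 3
3 → 6
8 → 4
4 → 14
14 → 2
2 → 5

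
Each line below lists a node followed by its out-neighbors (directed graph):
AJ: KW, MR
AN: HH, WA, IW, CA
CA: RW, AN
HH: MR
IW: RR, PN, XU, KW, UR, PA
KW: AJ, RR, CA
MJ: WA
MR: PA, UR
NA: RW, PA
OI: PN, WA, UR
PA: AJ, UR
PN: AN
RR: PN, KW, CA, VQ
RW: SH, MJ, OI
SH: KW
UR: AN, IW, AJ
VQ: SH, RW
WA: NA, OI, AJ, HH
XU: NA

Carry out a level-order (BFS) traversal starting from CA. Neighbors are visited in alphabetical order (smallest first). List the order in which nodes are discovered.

Visit CA; enqueue AN, RW → queue [AN, RW]
Visit AN; enqueue HH, IW, WA → queue [RW, HH, IW, WA]
Visit RW; enqueue MJ, OI, SH → queue [HH, IW, WA, MJ, OI, SH]
Visit HH; enqueue MR → queue [IW, WA, MJ, OI, SH, MR]
Visit IW; enqueue KW, PA, PN, RR, UR, XU → queue [WA, MJ, OI, SH, MR, KW, PA, PN, RR, UR, XU]
Visit WA; enqueue AJ, NA → queue [MJ, OI, SH, MR, KW, PA, PN, RR, UR, XU, AJ, NA]
Visit MJ → queue [OI, SH, MR, KW, PA, PN, RR, UR, XU, AJ, NA]
Visit OI → queue [SH, MR, KW, PA, PN, RR, UR, XU, AJ, NA]
Visit SH → queue [MR, KW, PA, PN, RR, UR, XU, AJ, NA]
Visit MR → queue [KW, PA, PN, RR, UR, XU, AJ, NA]
Visit KW → queue [PA, PN, RR, UR, XU, AJ, NA]
Visit PA → queue [PN, RR, UR, XU, AJ, NA]
Visit PN → queue [RR, UR, XU, AJ, NA]
Visit RR; enqueue VQ → queue [UR, XU, AJ, NA, VQ]
Visit UR → queue [XU, AJ, NA, VQ]
Visit XU → queue [AJ, NA, VQ]
Visit AJ → queue [NA, VQ]
Visit NA → queue [VQ]
Visit VQ → queue []

CA, AN, RW, HH, IW, WA, MJ, OI, SH, MR, KW, PA, PN, RR, UR, XU, AJ, NA, VQ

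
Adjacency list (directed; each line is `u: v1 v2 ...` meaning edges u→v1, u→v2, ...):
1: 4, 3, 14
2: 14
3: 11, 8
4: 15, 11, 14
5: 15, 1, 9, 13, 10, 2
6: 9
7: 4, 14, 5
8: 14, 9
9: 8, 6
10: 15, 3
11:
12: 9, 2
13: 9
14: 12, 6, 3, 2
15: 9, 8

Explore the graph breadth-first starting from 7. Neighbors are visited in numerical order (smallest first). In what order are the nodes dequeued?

Visit 7; enqueue 4, 5, 14 → queue [4, 5, 14]
Visit 4; enqueue 11, 15 → queue [5, 14, 11, 15]
Visit 5; enqueue 1, 2, 9, 10, 13 → queue [14, 11, 15, 1, 2, 9, 10, 13]
Visit 14; enqueue 3, 6, 12 → queue [11, 15, 1, 2, 9, 10, 13, 3, 6, 12]
Visit 11 → queue [15, 1, 2, 9, 10, 13, 3, 6, 12]
Visit 15; enqueue 8 → queue [1, 2, 9, 10, 13, 3, 6, 12, 8]
Visit 1 → queue [2, 9, 10, 13, 3, 6, 12, 8]
Visit 2 → queue [9, 10, 13, 3, 6, 12, 8]
Visit 9 → queue [10, 13, 3, 6, 12, 8]
Visit 10 → queue [13, 3, 6, 12, 8]
Visit 13 → queue [3, 6, 12, 8]
Visit 3 → queue [6, 12, 8]
Visit 6 → queue [12, 8]
Visit 12 → queue [8]
Visit 8 → queue []

7 -> 4 -> 5 -> 14 -> 11 -> 15 -> 1 -> 2 -> 9 -> 10 -> 13 -> 3 -> 6 -> 12 -> 8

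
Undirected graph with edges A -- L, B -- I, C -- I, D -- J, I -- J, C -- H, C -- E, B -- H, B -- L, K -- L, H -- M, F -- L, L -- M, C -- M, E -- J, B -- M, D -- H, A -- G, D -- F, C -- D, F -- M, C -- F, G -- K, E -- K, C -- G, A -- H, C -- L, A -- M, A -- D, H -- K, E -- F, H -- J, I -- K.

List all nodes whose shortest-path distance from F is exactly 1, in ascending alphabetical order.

C, D, E, L, M

Level 0: F
Level 1: C, D, E, L, M
Level 2: A, B, G, H, I, J, K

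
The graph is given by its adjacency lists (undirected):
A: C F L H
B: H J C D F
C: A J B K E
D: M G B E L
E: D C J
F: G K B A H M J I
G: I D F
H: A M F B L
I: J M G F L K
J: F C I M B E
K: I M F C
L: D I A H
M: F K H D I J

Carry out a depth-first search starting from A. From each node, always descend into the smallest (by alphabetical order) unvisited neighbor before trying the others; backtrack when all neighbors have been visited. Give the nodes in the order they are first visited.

Visit A
A → C
C → B
B → D
D → E
E → J
J → F
F → G
G → I
I → K
K → M
M → H
H → L

A C B D E J F G I K M H L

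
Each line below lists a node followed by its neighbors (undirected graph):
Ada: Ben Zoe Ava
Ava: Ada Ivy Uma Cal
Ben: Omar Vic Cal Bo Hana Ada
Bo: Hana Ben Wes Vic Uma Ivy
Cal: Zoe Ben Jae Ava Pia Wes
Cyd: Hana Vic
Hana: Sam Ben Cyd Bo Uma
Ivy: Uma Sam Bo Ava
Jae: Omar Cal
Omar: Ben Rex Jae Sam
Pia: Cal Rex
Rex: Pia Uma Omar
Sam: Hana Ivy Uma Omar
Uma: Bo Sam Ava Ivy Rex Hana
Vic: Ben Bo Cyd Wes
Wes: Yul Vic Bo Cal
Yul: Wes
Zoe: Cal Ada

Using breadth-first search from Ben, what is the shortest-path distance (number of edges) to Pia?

2

Level 0: Ben
Level 1: Ada, Bo, Cal, Hana, Omar, Vic
Level 2: Ava, Cyd, Ivy, Jae, Pia, Rex, Sam, Uma, Wes, Zoe
Level 3: Yul
Pia first appears at level 2.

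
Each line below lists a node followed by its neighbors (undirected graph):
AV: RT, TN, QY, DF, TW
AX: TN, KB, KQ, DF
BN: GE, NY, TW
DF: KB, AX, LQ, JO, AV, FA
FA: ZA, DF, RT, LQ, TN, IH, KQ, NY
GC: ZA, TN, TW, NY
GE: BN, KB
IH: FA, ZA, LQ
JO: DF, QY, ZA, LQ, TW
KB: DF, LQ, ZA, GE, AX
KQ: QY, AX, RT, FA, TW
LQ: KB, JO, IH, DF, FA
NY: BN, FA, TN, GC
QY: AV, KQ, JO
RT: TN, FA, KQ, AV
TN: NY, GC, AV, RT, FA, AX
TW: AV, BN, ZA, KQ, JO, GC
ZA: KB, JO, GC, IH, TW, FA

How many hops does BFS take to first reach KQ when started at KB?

2

Level 0: KB
Level 1: AX, DF, GE, LQ, ZA
Level 2: AV, BN, FA, GC, IH, JO, KQ, TN, TW
Level 3: NY, QY, RT
KQ first appears at level 2.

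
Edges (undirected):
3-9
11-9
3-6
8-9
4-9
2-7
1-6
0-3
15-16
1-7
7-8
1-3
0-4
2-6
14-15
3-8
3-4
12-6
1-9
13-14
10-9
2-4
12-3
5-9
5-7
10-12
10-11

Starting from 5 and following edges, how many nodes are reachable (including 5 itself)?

BFS from 5 visits: 5, 9, 7, 11, 10, 8, 4, 3, 1, 2, 12, 0, 6
Reachable nodes: 13 of 17 total.

13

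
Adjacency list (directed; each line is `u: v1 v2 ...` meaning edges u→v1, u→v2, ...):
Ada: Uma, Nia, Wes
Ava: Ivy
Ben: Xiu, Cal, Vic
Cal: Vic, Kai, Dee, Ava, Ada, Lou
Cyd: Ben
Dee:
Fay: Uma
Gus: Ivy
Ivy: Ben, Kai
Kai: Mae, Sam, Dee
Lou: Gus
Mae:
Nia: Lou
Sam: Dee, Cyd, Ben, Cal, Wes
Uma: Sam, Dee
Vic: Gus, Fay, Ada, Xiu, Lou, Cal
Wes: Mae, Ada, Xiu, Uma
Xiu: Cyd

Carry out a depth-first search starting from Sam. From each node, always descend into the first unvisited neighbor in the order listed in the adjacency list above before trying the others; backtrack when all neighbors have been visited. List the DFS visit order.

Sam Dee Cyd Ben Xiu Cal Vic Gus Ivy Kai Mae Fay Uma Ada Nia Lou Wes Ava

Visit Sam
Sam → Dee
Sam → Cyd
Cyd → Ben
Ben → Xiu
Ben → Cal
Cal → Vic
Vic → Gus
Gus → Ivy
Ivy → Kai
Kai → Mae
Vic → Fay
Fay → Uma
Vic → Ada
Ada → Nia
Nia → Lou
Ada → Wes
Cal → Ava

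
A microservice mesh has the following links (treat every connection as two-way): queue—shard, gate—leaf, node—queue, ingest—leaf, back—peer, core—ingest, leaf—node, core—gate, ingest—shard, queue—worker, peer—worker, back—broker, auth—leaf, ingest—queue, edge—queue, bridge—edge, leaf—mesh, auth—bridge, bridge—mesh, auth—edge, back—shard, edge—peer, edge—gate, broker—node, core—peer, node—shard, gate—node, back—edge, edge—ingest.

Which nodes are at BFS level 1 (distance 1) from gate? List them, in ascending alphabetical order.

Level 0: gate
Level 1: core, edge, leaf, node
Level 2: auth, back, bridge, broker, ingest, mesh, peer, queue, shard
Level 3: worker

core, edge, leaf, node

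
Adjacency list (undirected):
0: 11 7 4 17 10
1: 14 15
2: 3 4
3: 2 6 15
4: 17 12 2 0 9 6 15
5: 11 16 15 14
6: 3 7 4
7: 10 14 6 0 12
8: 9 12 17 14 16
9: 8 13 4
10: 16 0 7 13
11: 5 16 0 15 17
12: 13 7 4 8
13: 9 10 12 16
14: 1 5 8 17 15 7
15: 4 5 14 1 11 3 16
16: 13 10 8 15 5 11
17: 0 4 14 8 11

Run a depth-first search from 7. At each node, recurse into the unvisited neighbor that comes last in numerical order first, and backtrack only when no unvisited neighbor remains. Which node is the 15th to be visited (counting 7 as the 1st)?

Visit 7
7 → 14
14 → 17
17 → 11
11 → 16
16 → 15
15 → 5
15 → 4
4 → 12
12 → 13
13 → 10
10 → 0
13 → 9
9 → 8
4 → 6
6 → 3
3 → 2
15 → 1

Visit order: 7, 14, 17, 11, 16, 15, 5, 4, 12, 13, 10, 0, 9, 8, 6, 3, 2, 1

6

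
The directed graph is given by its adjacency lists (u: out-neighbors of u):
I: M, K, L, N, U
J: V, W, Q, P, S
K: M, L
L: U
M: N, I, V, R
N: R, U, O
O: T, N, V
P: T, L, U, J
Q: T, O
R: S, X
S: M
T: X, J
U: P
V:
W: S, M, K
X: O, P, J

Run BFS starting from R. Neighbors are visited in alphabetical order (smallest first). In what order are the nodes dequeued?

R -> S -> X -> M -> J -> O -> P -> I -> N -> V -> Q -> W -> T -> L -> U -> K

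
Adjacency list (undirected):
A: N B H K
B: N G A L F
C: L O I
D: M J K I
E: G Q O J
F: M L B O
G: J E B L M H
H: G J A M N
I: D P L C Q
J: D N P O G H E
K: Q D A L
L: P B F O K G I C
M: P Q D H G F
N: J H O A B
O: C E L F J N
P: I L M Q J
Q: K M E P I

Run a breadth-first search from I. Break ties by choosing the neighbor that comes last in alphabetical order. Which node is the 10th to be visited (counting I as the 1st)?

Visit I; enqueue Q, P, L, D, C → queue [Q, P, L, D, C]
Visit Q; enqueue M, K, E → queue [P, L, D, C, M, K, E]
Visit P; enqueue J → queue [L, D, C, M, K, E, J]
Visit L; enqueue O, G, F, B → queue [D, C, M, K, E, J, O, G, F, B]
Visit D → queue [C, M, K, E, J, O, G, F, B]
Visit C → queue [M, K, E, J, O, G, F, B]
Visit M; enqueue H → queue [K, E, J, O, G, F, B, H]
Visit K; enqueue A → queue [E, J, O, G, F, B, H, A]
Visit E → queue [J, O, G, F, B, H, A]
Visit J; enqueue N → queue [O, G, F, B, H, A, N]
Visit O → queue [G, F, B, H, A, N]
Visit G → queue [F, B, H, A, N]
Visit F → queue [B, H, A, N]
Visit B → queue [H, A, N]
Visit H → queue [A, N]
Visit A → queue [N]
Visit N → queue []

Visit order: I, Q, P, L, D, C, M, K, E, J, O, G, F, B, H, A, N

J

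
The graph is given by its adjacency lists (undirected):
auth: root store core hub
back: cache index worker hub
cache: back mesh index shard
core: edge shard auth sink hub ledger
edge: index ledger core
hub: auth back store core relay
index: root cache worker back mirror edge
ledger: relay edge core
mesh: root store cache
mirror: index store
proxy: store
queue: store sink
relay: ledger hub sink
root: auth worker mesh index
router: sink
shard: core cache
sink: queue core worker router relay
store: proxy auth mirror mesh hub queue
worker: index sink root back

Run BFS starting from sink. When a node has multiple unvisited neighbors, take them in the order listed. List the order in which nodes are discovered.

Visit sink; enqueue queue, core, worker, router, relay → queue [queue, core, worker, router, relay]
Visit queue; enqueue store → queue [core, worker, router, relay, store]
Visit core; enqueue edge, shard, auth, hub, ledger → queue [worker, router, relay, store, edge, shard, auth, hub, ledger]
Visit worker; enqueue index, root, back → queue [router, relay, store, edge, shard, auth, hub, ledger, index, root, back]
Visit router → queue [relay, store, edge, shard, auth, hub, ledger, index, root, back]
Visit relay → queue [store, edge, shard, auth, hub, ledger, index, root, back]
Visit store; enqueue proxy, mirror, mesh → queue [edge, shard, auth, hub, ledger, index, root, back, proxy, mirror, mesh]
Visit edge → queue [shard, auth, hub, ledger, index, root, back, proxy, mirror, mesh]
Visit shard; enqueue cache → queue [auth, hub, ledger, index, root, back, proxy, mirror, mesh, cache]
Visit auth → queue [hub, ledger, index, root, back, proxy, mirror, mesh, cache]
Visit hub → queue [ledger, index, root, back, proxy, mirror, mesh, cache]
Visit ledger → queue [index, root, back, proxy, mirror, mesh, cache]
Visit index → queue [root, back, proxy, mirror, mesh, cache]
Visit root → queue [back, proxy, mirror, mesh, cache]
Visit back → queue [proxy, mirror, mesh, cache]
Visit proxy → queue [mirror, mesh, cache]
Visit mirror → queue [mesh, cache]
Visit mesh → queue [cache]
Visit cache → queue []

sink, queue, core, worker, router, relay, store, edge, shard, auth, hub, ledger, index, root, back, proxy, mirror, mesh, cache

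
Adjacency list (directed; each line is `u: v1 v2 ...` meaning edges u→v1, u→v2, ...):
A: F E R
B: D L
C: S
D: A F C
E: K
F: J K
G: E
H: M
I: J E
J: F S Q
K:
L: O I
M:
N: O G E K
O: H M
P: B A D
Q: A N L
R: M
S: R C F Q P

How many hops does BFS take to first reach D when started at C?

Level 0: C
Level 1: S
Level 2: F, P, Q, R
Level 3: A, B, D, J, K, L, M, N
Level 4: E, G, I, O
Level 5: H
D first appears at level 3.

3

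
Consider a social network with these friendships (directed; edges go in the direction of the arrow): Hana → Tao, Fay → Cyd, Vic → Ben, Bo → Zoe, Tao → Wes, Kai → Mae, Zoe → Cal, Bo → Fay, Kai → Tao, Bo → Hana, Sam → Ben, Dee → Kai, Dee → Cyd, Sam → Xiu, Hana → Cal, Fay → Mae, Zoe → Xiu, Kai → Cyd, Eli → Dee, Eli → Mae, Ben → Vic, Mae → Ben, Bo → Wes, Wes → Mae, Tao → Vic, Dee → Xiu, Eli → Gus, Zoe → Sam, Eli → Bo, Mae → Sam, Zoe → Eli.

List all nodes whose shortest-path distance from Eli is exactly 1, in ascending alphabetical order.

Bo, Dee, Gus, Mae

Level 0: Eli
Level 1: Bo, Dee, Gus, Mae
Level 2: Ben, Cyd, Fay, Hana, Kai, Sam, Wes, Xiu, Zoe
Level 3: Cal, Tao, Vic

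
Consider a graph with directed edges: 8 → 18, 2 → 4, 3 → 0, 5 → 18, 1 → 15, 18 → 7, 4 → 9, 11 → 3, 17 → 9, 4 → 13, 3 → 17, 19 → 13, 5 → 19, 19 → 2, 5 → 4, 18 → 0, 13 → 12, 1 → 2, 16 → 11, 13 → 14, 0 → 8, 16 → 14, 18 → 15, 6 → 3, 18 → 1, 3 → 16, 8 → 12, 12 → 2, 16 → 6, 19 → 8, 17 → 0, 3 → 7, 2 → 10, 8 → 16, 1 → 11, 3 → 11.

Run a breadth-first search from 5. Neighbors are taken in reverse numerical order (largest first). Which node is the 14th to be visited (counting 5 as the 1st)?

12

Visit 5; enqueue 19, 18, 4 → queue [19, 18, 4]
Visit 19; enqueue 13, 8, 2 → queue [18, 4, 13, 8, 2]
Visit 18; enqueue 15, 7, 1, 0 → queue [4, 13, 8, 2, 15, 7, 1, 0]
Visit 4; enqueue 9 → queue [13, 8, 2, 15, 7, 1, 0, 9]
Visit 13; enqueue 14, 12 → queue [8, 2, 15, 7, 1, 0, 9, 14, 12]
Visit 8; enqueue 16 → queue [2, 15, 7, 1, 0, 9, 14, 12, 16]
Visit 2; enqueue 10 → queue [15, 7, 1, 0, 9, 14, 12, 16, 10]
Visit 15 → queue [7, 1, 0, 9, 14, 12, 16, 10]
Visit 7 → queue [1, 0, 9, 14, 12, 16, 10]
Visit 1; enqueue 11 → queue [0, 9, 14, 12, 16, 10, 11]
Visit 0 → queue [9, 14, 12, 16, 10, 11]
Visit 9 → queue [14, 12, 16, 10, 11]
Visit 14 → queue [12, 16, 10, 11]
Visit 12 → queue [16, 10, 11]
Visit 16; enqueue 6 → queue [10, 11, 6]
Visit 10 → queue [11, 6]
Visit 11; enqueue 3 → queue [6, 3]
Visit 6 → queue [3]
Visit 3; enqueue 17 → queue [17]
Visit 17 → queue []

Visit order: 5, 19, 18, 4, 13, 8, 2, 15, 7, 1, 0, 9, 14, 12, 16, 10, 11, 6, 3, 17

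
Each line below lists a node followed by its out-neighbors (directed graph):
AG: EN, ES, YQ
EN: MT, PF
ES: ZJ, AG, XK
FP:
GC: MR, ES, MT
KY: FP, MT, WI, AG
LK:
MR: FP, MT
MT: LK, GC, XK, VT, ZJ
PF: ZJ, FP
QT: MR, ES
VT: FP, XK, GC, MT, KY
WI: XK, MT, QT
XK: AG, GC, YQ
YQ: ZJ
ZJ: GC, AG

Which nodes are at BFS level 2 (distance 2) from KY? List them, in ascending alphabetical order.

Level 0: KY
Level 1: AG, FP, MT, WI
Level 2: EN, ES, GC, LK, QT, VT, XK, YQ, ZJ
Level 3: MR, PF

EN, ES, GC, LK, QT, VT, XK, YQ, ZJ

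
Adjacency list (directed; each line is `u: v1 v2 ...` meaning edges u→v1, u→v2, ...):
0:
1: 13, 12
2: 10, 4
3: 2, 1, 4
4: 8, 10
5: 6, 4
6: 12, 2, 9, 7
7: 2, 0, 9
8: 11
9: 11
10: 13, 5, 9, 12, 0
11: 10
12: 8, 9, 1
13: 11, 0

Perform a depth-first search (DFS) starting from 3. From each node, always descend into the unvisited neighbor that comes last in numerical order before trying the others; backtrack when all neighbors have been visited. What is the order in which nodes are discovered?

Visit 3
3 → 4
4 → 10
10 → 13
13 → 11
13 → 0
10 → 12
12 → 9
12 → 8
12 → 1
10 → 5
5 → 6
6 → 7
7 → 2

3 → 4 → 10 → 13 → 11 → 0 → 12 → 9 → 8 → 1 → 5 → 6 → 7 → 2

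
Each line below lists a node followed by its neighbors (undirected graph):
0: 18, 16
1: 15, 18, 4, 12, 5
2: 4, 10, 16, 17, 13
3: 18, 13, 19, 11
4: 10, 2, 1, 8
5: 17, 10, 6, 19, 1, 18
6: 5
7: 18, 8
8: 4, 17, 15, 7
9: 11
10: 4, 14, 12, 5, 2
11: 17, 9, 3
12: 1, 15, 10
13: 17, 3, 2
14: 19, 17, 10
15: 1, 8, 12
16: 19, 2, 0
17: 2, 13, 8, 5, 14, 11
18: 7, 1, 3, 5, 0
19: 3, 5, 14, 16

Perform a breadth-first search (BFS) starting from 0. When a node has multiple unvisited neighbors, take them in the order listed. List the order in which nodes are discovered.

Visit 0; enqueue 18, 16 → queue [18, 16]
Visit 18; enqueue 7, 1, 3, 5 → queue [16, 7, 1, 3, 5]
Visit 16; enqueue 19, 2 → queue [7, 1, 3, 5, 19, 2]
Visit 7; enqueue 8 → queue [1, 3, 5, 19, 2, 8]
Visit 1; enqueue 15, 4, 12 → queue [3, 5, 19, 2, 8, 15, 4, 12]
Visit 3; enqueue 13, 11 → queue [5, 19, 2, 8, 15, 4, 12, 13, 11]
Visit 5; enqueue 17, 10, 6 → queue [19, 2, 8, 15, 4, 12, 13, 11, 17, 10, 6]
Visit 19; enqueue 14 → queue [2, 8, 15, 4, 12, 13, 11, 17, 10, 6, 14]
Visit 2 → queue [8, 15, 4, 12, 13, 11, 17, 10, 6, 14]
Visit 8 → queue [15, 4, 12, 13, 11, 17, 10, 6, 14]
Visit 15 → queue [4, 12, 13, 11, 17, 10, 6, 14]
Visit 4 → queue [12, 13, 11, 17, 10, 6, 14]
Visit 12 → queue [13, 11, 17, 10, 6, 14]
Visit 13 → queue [11, 17, 10, 6, 14]
Visit 11; enqueue 9 → queue [17, 10, 6, 14, 9]
Visit 17 → queue [10, 6, 14, 9]
Visit 10 → queue [6, 14, 9]
Visit 6 → queue [14, 9]
Visit 14 → queue [9]
Visit 9 → queue []

0, 18, 16, 7, 1, 3, 5, 19, 2, 8, 15, 4, 12, 13, 11, 17, 10, 6, 14, 9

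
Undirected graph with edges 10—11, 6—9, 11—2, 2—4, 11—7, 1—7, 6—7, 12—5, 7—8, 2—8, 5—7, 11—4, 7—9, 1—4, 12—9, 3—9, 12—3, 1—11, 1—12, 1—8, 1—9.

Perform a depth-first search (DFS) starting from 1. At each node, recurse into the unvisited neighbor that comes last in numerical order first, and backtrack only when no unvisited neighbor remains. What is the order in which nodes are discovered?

1 -> 12 -> 9 -> 7 -> 11 -> 10 -> 4 -> 2 -> 8 -> 6 -> 5 -> 3

Visit 1
1 → 12
12 → 9
9 → 7
7 → 11
11 → 10
11 → 4
4 → 2
2 → 8
7 → 6
7 → 5
9 → 3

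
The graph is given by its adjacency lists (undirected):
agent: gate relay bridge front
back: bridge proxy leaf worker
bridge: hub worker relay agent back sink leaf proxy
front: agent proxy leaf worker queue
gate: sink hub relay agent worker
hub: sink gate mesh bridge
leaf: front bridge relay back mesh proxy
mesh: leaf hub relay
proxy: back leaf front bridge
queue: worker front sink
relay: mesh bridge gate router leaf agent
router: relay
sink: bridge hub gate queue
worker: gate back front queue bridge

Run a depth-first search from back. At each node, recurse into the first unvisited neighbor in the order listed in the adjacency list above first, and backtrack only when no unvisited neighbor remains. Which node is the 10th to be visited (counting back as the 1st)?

agent

Visit back
back → bridge
bridge → hub
hub → sink
sink → gate
gate → relay
relay → mesh
mesh → leaf
leaf → front
front → agent
front → proxy
front → worker
worker → queue
relay → router

Visit order: back, bridge, hub, sink, gate, relay, mesh, leaf, front, agent, proxy, worker, queue, router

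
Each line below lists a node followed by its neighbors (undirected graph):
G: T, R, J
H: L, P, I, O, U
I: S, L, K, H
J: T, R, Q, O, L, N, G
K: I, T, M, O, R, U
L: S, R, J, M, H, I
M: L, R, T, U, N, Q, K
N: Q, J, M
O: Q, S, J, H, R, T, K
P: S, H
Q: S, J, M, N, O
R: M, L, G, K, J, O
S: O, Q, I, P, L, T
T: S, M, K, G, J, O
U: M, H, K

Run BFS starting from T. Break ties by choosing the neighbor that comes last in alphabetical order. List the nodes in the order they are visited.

Visit T; enqueue S, O, M, K, J, G → queue [S, O, M, K, J, G]
Visit S; enqueue Q, P, L, I → queue [O, M, K, J, G, Q, P, L, I]
Visit O; enqueue R, H → queue [M, K, J, G, Q, P, L, I, R, H]
Visit M; enqueue U, N → queue [K, J, G, Q, P, L, I, R, H, U, N]
Visit K → queue [J, G, Q, P, L, I, R, H, U, N]
Visit J → queue [G, Q, P, L, I, R, H, U, N]
Visit G → queue [Q, P, L, I, R, H, U, N]
Visit Q → queue [P, L, I, R, H, U, N]
Visit P → queue [L, I, R, H, U, N]
Visit L → queue [I, R, H, U, N]
Visit I → queue [R, H, U, N]
Visit R → queue [H, U, N]
Visit H → queue [U, N]
Visit U → queue [N]
Visit N → queue []

T, S, O, M, K, J, G, Q, P, L, I, R, H, U, N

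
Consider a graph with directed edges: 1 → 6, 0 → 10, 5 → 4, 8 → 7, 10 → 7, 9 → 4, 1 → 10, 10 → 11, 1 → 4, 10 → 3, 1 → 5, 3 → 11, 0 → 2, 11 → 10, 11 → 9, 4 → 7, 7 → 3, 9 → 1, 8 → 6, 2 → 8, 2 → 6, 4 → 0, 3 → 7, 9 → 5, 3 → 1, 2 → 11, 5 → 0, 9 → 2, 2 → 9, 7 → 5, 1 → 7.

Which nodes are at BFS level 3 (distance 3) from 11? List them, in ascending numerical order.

0, 6, 8

Level 0: 11
Level 1: 9, 10
Level 2: 1, 2, 3, 4, 5, 7
Level 3: 0, 6, 8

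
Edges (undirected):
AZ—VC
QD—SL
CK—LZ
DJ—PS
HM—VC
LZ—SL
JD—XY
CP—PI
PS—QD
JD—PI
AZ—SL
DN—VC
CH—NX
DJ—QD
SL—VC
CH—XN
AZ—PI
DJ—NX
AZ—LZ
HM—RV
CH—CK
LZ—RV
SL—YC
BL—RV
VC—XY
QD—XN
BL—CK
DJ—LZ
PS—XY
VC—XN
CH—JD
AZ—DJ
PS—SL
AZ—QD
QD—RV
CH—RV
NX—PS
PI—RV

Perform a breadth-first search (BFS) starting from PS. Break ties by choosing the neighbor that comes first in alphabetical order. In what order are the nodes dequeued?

Visit PS; enqueue DJ, NX, QD, SL, XY → queue [DJ, NX, QD, SL, XY]
Visit DJ; enqueue AZ, LZ → queue [NX, QD, SL, XY, AZ, LZ]
Visit NX; enqueue CH → queue [QD, SL, XY, AZ, LZ, CH]
Visit QD; enqueue RV, XN → queue [SL, XY, AZ, LZ, CH, RV, XN]
Visit SL; enqueue VC, YC → queue [XY, AZ, LZ, CH, RV, XN, VC, YC]
Visit XY; enqueue JD → queue [AZ, LZ, CH, RV, XN, VC, YC, JD]
Visit AZ; enqueue PI → queue [LZ, CH, RV, XN, VC, YC, JD, PI]
Visit LZ; enqueue CK → queue [CH, RV, XN, VC, YC, JD, PI, CK]
Visit CH → queue [RV, XN, VC, YC, JD, PI, CK]
Visit RV; enqueue BL, HM → queue [XN, VC, YC, JD, PI, CK, BL, HM]
Visit XN → queue [VC, YC, JD, PI, CK, BL, HM]
Visit VC; enqueue DN → queue [YC, JD, PI, CK, BL, HM, DN]
Visit YC → queue [JD, PI, CK, BL, HM, DN]
Visit JD → queue [PI, CK, BL, HM, DN]
Visit PI; enqueue CP → queue [CK, BL, HM, DN, CP]
Visit CK → queue [BL, HM, DN, CP]
Visit BL → queue [HM, DN, CP]
Visit HM → queue [DN, CP]
Visit DN → queue [CP]
Visit CP → queue []

PS → DJ → NX → QD → SL → XY → AZ → LZ → CH → RV → XN → VC → YC → JD → PI → CK → BL → HM → DN → CP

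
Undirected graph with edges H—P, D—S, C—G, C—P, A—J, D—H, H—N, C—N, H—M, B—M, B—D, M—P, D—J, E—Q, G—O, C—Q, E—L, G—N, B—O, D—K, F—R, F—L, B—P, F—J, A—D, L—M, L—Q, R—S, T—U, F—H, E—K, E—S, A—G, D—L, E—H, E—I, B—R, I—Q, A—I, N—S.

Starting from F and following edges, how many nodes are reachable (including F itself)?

19

BFS from F visits: F, H, J, L, R, D, E, M, N, P, A, Q, B, S, K, I, C, G, O
Reachable nodes: 19 of 21 total.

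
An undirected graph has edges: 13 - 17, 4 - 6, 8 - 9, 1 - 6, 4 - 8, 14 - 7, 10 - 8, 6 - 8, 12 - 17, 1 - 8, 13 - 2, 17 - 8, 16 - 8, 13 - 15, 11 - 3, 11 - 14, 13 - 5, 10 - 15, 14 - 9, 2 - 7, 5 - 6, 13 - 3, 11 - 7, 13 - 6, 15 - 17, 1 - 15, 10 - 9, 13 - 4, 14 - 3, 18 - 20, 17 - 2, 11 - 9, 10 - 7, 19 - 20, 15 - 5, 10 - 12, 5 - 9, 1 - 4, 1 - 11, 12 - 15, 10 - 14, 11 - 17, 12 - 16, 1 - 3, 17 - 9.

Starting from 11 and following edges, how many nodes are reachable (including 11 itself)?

17

BFS from 11 visits: 11, 1, 3, 7, 9, 14, 17, 4, 6, 8, 15, 13, 2, 10, 5, 12, 16
Reachable nodes: 17 of 20 total.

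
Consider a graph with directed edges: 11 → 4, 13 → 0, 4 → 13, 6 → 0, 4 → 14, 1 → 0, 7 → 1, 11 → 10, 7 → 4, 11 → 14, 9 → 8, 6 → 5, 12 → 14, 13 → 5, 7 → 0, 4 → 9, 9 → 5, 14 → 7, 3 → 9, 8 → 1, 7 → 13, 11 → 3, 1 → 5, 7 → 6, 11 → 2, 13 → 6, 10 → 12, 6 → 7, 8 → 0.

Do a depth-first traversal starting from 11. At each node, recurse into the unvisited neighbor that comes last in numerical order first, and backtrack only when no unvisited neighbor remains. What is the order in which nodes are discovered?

11 → 14 → 7 → 13 → 6 → 5 → 0 → 4 → 9 → 8 → 1 → 10 → 12 → 3 → 2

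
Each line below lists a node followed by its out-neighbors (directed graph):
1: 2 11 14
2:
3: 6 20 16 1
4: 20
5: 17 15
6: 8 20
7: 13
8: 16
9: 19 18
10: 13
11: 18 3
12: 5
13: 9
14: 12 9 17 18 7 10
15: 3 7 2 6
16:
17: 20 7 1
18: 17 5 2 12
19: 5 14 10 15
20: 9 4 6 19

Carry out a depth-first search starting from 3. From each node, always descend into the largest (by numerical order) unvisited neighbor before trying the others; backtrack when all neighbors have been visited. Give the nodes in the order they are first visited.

Visit 3
3 → 20
20 → 19
19 → 15
15 → 7
7 → 13
13 → 9
9 → 18
18 → 17
17 → 1
1 → 14
14 → 12
12 → 5
14 → 10
1 → 11
1 → 2
15 → 6
6 → 8
8 → 16
20 → 4

3 -> 20 -> 19 -> 15 -> 7 -> 13 -> 9 -> 18 -> 17 -> 1 -> 14 -> 12 -> 5 -> 10 -> 11 -> 2 -> 6 -> 8 -> 16 -> 4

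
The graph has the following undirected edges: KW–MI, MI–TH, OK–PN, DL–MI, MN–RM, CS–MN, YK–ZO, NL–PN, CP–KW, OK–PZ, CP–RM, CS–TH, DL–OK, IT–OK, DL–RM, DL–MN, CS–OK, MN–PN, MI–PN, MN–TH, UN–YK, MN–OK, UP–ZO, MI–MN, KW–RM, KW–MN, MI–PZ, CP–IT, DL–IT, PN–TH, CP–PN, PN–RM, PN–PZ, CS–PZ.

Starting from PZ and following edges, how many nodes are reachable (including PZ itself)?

BFS from PZ visits: PZ, CS, MI, OK, PN, MN, TH, DL, KW, IT, CP, NL, RM
Reachable nodes: 13 of 17 total.

13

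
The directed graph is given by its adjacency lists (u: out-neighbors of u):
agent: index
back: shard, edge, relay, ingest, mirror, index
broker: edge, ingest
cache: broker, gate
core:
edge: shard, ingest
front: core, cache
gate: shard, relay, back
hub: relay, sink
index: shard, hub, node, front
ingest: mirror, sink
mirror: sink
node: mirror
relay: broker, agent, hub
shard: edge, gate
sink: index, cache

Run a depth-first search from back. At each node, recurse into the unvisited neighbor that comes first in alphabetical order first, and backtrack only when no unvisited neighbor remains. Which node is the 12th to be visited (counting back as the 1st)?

Visit back
back → edge
edge → ingest
ingest → mirror
mirror → sink
sink → cache
cache → broker
cache → gate
gate → relay
relay → agent
agent → index
index → front
front → core
index → hub
index → node
index → shard

Visit order: back, edge, ingest, mirror, sink, cache, broker, gate, relay, agent, index, front, core, hub, node, shard

front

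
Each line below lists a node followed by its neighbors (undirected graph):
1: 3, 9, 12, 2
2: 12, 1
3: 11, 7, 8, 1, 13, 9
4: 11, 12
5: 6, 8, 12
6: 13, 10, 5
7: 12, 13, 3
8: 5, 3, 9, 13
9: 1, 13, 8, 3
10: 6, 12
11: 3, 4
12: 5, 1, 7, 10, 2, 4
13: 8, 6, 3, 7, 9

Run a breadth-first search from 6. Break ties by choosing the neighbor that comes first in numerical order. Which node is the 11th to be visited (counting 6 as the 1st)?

Visit 6; enqueue 5, 10, 13 → queue [5, 10, 13]
Visit 5; enqueue 8, 12 → queue [10, 13, 8, 12]
Visit 10 → queue [13, 8, 12]
Visit 13; enqueue 3, 7, 9 → queue [8, 12, 3, 7, 9]
Visit 8 → queue [12, 3, 7, 9]
Visit 12; enqueue 1, 2, 4 → queue [3, 7, 9, 1, 2, 4]
Visit 3; enqueue 11 → queue [7, 9, 1, 2, 4, 11]
Visit 7 → queue [9, 1, 2, 4, 11]
Visit 9 → queue [1, 2, 4, 11]
Visit 1 → queue [2, 4, 11]
Visit 2 → queue [4, 11]
Visit 4 → queue [11]
Visit 11 → queue []

Visit order: 6, 5, 10, 13, 8, 12, 3, 7, 9, 1, 2, 4, 11

2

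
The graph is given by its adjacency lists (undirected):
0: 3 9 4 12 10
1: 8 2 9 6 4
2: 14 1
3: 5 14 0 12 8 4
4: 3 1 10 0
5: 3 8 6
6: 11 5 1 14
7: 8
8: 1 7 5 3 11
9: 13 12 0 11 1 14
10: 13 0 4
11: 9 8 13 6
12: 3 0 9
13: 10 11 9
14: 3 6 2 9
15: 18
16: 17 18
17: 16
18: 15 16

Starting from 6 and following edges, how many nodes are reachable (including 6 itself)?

15

BFS from 6 visits: 6, 11, 5, 1, 14, 9, 8, 13, 3, 2, 4, 12, 0, 7, 10
Reachable nodes: 15 of 19 total.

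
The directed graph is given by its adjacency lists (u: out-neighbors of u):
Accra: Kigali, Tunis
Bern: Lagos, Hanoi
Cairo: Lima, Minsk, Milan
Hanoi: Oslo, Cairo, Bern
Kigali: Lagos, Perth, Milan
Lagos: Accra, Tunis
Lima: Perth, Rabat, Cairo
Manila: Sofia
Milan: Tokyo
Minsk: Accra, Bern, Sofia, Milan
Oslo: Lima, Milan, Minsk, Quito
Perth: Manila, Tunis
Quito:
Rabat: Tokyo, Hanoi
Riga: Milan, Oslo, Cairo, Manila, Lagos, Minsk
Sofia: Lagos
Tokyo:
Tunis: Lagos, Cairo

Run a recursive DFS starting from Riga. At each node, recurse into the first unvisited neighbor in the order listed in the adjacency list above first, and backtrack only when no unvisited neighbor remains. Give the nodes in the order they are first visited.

Visit Riga
Riga → Milan
Milan → Tokyo
Riga → Oslo
Oslo → Lima
Lima → Perth
Perth → Manila
Manila → Sofia
Sofia → Lagos
Lagos → Accra
Accra → Kigali
Accra → Tunis
Tunis → Cairo
Cairo → Minsk
Minsk → Bern
Bern → Hanoi
Lima → Rabat
Oslo → Quito

Riga Milan Tokyo Oslo Lima Perth Manila Sofia Lagos Accra Kigali Tunis Cairo Minsk Bern Hanoi Rabat Quito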